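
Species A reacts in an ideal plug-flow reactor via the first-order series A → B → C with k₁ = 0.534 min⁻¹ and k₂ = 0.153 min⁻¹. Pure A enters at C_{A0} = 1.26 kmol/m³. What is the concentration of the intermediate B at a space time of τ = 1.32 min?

0.570 kmol/m³

Solving the coupled first-order balances gives C_B(τ) = [k₁/(k₂−k₁)]·C_{A0}·(e^(−k₁τ) − e^(−k₂τ)).
e^(−k₁τ) = e^(−0.534×1.32) = e^(−0.7049) = 0.4942; e^(−k₂τ) = e^(−0.2020) = 0.8171.
C_B = 0.534×1.26/(0.153−0.534) × (0.4942−0.8171) = (-1.766)×(-0.3230) = 0.5703 kmol/m³.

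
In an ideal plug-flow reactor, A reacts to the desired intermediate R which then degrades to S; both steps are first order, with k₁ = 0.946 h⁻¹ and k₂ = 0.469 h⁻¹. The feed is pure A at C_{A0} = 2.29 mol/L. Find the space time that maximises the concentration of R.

The intermediate peaks when r₁ = r₂, i.e. k₁e^(−k₁τ) = k₂e^(−k₂τ), giving τ_opt = ln(k₂/k₁)/(k₂−k₁).
= ln(0.469/0.946)/(0.469−0.946) = ln(0.4958)/-0.4770 = -0.7016/-0.4770 = 1.47 h.

1.47 h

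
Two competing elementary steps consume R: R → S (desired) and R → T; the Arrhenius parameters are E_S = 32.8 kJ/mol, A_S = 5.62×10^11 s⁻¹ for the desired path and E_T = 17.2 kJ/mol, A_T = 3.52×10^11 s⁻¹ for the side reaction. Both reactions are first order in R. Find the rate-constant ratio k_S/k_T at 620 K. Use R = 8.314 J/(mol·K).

0.0774

With equal orders, S_{S/T} = k_S/k_T = (A_S/A_T)·exp[(E_T−E_S)/(RT)].
(E_T−E_S)/(RT) = (17.2−32.8)×10³/(8.314×620) = -15600/5155 = -3.026.
k_S/k_T = (5.62×10^11/3.52×10^11)·exp(-3.026) = 1.597 × 0.04849 = 0.0774.
Since E_S > E_T, raising the temperature improves selectivity toward S.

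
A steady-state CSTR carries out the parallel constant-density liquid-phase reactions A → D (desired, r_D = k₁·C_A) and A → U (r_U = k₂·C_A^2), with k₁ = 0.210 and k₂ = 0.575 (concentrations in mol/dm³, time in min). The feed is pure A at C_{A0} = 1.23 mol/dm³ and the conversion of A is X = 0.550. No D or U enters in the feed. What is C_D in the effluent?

0.269 mol/dm³

Exit C_A = C_{A0}(1−X) = 1.23×0.450 = 0.5535 mol/dm³.
Rates in a CSTR are evaluated at the outlet concentration: r_D = 0.210×0.5535 = 0.1162, r_U = 0.575×0.5535^2 = 0.1762.
Fraction of consumed A going to D: r_D/(r_D+r_U) = 0.3975.
C_D = 0.3975·C_{A0}·X = 0.3975×1.23×0.550 = 0.269 mol/dm³.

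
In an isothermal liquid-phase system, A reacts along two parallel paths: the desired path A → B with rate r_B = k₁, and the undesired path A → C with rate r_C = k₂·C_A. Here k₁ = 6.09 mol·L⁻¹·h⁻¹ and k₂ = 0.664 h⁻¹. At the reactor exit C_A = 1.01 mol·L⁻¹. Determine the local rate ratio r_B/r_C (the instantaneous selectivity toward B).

9.08

S_{B/C} = r_B/r_C = (k₁)/(k₂·C_A) = (k₁/k₂)·C_A⁻¹.
= (6.09) / (0.664×1.010) = 6.090/0.6706 = 9.08.
The undesired path is higher order in A, so low C_A (CSTR or dilute feed) favours B.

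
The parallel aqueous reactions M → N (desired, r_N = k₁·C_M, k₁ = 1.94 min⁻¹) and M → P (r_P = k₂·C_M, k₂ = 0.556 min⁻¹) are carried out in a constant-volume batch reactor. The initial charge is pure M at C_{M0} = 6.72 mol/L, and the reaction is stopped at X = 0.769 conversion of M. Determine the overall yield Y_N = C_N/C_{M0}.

C_M = C_{M0}(1−X) = 1.552 mol/L.
Both paths are first order in M, so the instantaneous fraction to N is constant: dC_N/d(−C_M) = k₁/(k₁+k₂) = 0.7772.
C_N = 0.7772·(C_{M0}−C_M) = 0.7772×5.168 = 4.02 mol/L.
Y_N = C_N/C_{M0} = 4.017/6.72 = 0.598.

0.598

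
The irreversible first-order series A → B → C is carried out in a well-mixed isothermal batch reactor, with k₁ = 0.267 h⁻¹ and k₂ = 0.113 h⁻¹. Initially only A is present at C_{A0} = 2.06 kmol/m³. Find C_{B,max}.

1.10 kmol/m³

Evaluating C_B at t_opt = ln(k₂/k₁)/(k₂−k₁) gives C_{B,max}/C_{A0} = (k₁/k₂)^[k₂/(k₂−k₁)].
= (0.267/0.113)^(0.113/(0.113−0.267)) = (2.363)^(-0.7338) = 0.5321.
C_{B,max} = 0.5321×2.06 = 1.10 kmol/m³.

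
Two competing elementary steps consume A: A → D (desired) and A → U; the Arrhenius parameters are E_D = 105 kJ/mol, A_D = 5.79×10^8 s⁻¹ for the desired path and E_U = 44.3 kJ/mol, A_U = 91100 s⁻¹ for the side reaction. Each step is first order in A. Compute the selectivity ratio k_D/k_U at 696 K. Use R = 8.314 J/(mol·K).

Since both paths have the same order in A, the concentration cancels and S_{D/U} = k_D/k_U = (A_D/A_U)·exp[(E_U−E_D)/(RT)].
(E_U−E_D)/(RT) = (44.3−105)×10³/(8.314×696) = -60700/5787 = -10.49.
k_D/k_U = (5.79×10^8/91100)·exp(-10.49) = 6356 × 2.782×10^-5 = 0.177.
Since E_D > E_U, raising the temperature improves selectivity toward D.

0.177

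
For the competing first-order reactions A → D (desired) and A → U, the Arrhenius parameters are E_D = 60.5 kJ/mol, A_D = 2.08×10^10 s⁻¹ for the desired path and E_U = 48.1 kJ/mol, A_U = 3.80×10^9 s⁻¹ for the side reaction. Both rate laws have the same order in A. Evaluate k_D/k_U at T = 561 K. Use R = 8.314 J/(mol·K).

0.383

With equal orders, S_{D/U} = k_D/k_U = (A_D/A_U)·exp[(E_U−E_D)/(RT)].
(E_U−E_D)/(RT) = (48.1−60.5)×10³/(8.314×561) = -12400/4664 = -2.659.
k_D/k_U = (2.08×10^10/3.80×10^9)·exp(-2.659) = 5.474 × 0.07005 = 0.383.
Since E_D > E_U, raising the temperature improves selectivity toward D.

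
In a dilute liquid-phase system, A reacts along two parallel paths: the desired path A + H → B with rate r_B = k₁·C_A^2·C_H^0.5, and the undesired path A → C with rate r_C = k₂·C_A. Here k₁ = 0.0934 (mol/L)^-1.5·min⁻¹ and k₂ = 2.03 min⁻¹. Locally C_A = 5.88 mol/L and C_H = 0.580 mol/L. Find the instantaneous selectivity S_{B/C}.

0.206

S_{B/C} = r_B/r_C = (k₁·C_A^2·C_H^0.5)/(k₂·C_A) = (k₁/k₂)·C_A·C_H^0.5.
= (0.0934×5.880^2×0.5800^0.5) / (2.03×5.880) = 2.459/11.94 = 0.206.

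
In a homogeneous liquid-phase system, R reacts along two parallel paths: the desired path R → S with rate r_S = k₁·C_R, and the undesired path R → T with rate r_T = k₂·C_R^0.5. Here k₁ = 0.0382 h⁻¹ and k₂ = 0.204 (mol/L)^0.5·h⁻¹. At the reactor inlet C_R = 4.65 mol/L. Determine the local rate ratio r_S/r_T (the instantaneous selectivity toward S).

S_{S/T} = r_S/r_T = (k₁·C_R)/(k₂·C_R^0.5) = (k₁/k₂)·C_R^0.5.
= (0.0382×4.650) / (0.204×4.650^0.5) = 0.1776/0.4399 = 0.404.
Since the desired path is higher order in R, keeping C_R high (PFR or concentrated feed) favours S.

0.404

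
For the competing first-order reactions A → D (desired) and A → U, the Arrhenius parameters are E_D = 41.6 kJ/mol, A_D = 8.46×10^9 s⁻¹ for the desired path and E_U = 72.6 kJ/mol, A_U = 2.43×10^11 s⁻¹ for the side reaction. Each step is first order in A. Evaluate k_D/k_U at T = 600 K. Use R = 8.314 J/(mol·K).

k_D/k_U = (A_D/A_U)·exp[−(E_D−E_U)/(RT)] = (A_D/A_U)·exp[(E_U−E_D)/(RT)].
(E_U−E_D)/(RT) = (72.6−41.6)×10³/(8.314×600) = 31000/4988 = 6.214.
k_D/k_U = (8.46×10^9/2.43×10^11)·exp(6.214) = 0.03481 × 499.9 = 17.4.
Since E_D < E_U, lowering the temperature improves selectivity toward D.

17.4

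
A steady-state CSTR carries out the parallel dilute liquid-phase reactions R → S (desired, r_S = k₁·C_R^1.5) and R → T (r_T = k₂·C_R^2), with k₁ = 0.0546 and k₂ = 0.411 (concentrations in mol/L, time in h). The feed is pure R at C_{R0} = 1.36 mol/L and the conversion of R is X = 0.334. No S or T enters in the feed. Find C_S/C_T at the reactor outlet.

0.140

Exit C_R = C_{R0}(1−X) = 1.36×0.666 = 0.9058 mol/L.
A CSTR operates uniformly at the exit composition, giving r_S = 0.04707 and r_T = 0.3372 (each k·C_R^n at C_R = 0.9058).
Overall selectivity = C_S/C_T = r_Sτ/(r_Tτ) = r_S/r_T = 0.140.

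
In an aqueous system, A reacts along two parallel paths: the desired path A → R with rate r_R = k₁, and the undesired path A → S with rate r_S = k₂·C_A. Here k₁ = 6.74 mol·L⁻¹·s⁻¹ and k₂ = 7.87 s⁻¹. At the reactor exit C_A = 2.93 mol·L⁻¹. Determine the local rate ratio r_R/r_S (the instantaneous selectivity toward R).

S_{R/S} = r_R/r_S = (k₁)/(k₂·C_A) = (k₁/k₂)·C_A⁻¹.
= (6.74) / (7.87×2.930) = 6.740/23.06 = 0.292.
The undesired path is higher order in A, so low C_A (CSTR or dilute feed) favours R.

0.292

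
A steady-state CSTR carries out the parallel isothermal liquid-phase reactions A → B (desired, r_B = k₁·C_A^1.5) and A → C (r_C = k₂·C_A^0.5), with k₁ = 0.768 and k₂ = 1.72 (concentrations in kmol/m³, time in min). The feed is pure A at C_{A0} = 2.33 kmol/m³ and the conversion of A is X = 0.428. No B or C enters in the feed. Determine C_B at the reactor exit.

0.372 kmol/m³

Exit C_A = C_{A0}(1−X) = 2.33×0.572 = 1.333 kmol/m³.
A CSTR operates uniformly at the exit composition, giving r_B = 1.182 and r_C = 1.986 (each k·C_A^n at C_A = 1.333).
Fraction of consumed A going to B: r_B/(r_B+r_C) = 0.3731.
C_B = 0.3731·C_{A0}·X = 0.3731×2.33×0.428 = 0.372 kmol/m³.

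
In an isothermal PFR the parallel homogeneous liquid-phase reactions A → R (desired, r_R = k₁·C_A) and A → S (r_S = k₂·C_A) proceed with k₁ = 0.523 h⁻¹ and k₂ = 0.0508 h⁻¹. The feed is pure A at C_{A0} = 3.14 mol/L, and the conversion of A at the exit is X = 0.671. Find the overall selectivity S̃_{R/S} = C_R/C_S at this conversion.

10.3

C_A = C_{A0}(1−X) = 1.033 mol/L.
Both paths are first order in A, so the instantaneous fraction to R is constant: dC_R/d(−C_A) = k₁/(k₁+k₂) = 0.9115.
C_R = 0.9115·(C_{A0}−C_A) = 0.9115×2.107 = 1.92 mol/L.
C_S = (C_{A0}−C_A)−C_R = 0.1865 mol/L; S̃_{R/S} = 1.920/0.1865 = 10.3.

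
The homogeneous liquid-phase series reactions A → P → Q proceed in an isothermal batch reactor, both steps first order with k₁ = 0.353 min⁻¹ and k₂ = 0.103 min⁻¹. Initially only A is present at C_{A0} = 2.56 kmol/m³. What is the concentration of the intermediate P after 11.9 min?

For first-order series with pure A initially, C_P(t) = k₁C_{A0}/(k₂−k₁)·(e^(−k₁t) − e^(−k₂t)).
e^(−k₁t) = e^(−0.353×11.9) = e^(−4.201) = 0.01499; e^(−k₂t) = e^(−1.226) = 0.2936.
C_P = 0.353×2.56/(0.103−0.353) × (0.01499−0.2936) = (-3.615)×(-0.2786) = 1.007 kmol/m³.

1.01 kmol/m³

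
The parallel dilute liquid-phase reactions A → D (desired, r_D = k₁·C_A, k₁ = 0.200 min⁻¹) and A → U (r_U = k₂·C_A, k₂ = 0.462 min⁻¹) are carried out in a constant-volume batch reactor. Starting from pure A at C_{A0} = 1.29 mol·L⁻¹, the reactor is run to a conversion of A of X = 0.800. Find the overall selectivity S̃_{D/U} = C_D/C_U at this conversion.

0.433

C_A = C_{A0}(1−X) = 0.2580 mol·L⁻¹.
Both paths are first order in A, so the instantaneous fraction to D is constant: dC_D/d(−C_A) = k₁/(k₁+k₂) = 0.3021.
C_D = 0.3021·(C_{A0}−C_A) = 0.3021×1.032 = 0.312 mol·L⁻¹.
C_U = (C_{A0}−C_A)−C_D = 0.7202 mol·L⁻¹; S̃_{D/U} = 0.3118/0.7202 = 0.433.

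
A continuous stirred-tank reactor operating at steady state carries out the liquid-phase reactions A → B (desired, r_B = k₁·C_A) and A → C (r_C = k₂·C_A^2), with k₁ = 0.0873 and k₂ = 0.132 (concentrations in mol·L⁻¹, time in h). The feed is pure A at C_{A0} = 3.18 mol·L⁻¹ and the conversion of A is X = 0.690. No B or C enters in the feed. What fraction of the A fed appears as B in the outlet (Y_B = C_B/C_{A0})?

Exit C_A = C_{A0}(1−X) = 3.18×0.310 = 0.9858 mol·L⁻¹.
Rates in a CSTR are evaluated at the outlet concentration: r_B = 0.0873×0.9858 = 0.08606, r_C = 0.132×0.9858^2 = 0.1283.
Fraction of consumed A going to B: r_B/(r_B+r_C) = 0.4015.
C_B = 0.4015·C_{A0}·X = 0.4015×3.18×0.690 = 0.881 mol·L⁻¹; Y_B = C_B/C_{A0} = 0.277.

0.277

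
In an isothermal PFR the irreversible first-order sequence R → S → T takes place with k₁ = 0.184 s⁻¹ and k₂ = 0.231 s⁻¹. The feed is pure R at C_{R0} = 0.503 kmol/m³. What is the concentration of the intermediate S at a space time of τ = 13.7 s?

For first-order series with pure R initially, C_S(τ) = k₁C_{R0}/(k₂−k₁)·(e^(−k₁τ) − e^(−k₂τ)).
e^(−k₁τ) = e^(−0.184×13.7) = e^(−2.521) = 0.08040; e^(−k₂τ) = e^(−3.165) = 0.04223.
C_S = 0.184×0.503/(0.231−0.184) × (0.08040−0.04223) = 1.969×0.03817 = 0.07516 kmol/m³.

0.0752 kmol/m³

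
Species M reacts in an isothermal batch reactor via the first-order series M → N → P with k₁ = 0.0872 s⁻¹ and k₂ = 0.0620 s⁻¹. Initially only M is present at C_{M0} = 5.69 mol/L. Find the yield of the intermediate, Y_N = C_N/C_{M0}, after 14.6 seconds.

0.431

Solving the coupled first-order balances gives C_N(t) = [k₁/(k₂−k₁)]·C_{M0}·(e^(−k₁t) − e^(−k₂t)).
e^(−k₁t) = e^(−0.0872×14.6) = e^(−1.273) = 0.2800; e^(−k₂t) = e^(−0.9052) = 0.4045.
C_N = 0.0872×5.69/(0.0620−0.0872) × (0.2800−0.4045) = (-19.69)×(-0.1245) = 2.451 mol/L.
Y_N = C_N/C_{M0} = 2.451/5.69 = 0.431.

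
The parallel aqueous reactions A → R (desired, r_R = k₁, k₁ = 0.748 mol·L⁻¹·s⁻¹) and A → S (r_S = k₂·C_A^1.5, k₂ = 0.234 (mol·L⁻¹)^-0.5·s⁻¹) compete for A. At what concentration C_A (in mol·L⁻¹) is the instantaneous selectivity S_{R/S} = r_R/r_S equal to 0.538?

3.28 mol·L⁻¹

S_{R/S} = (k₁/k₂)·C_A^-1.5 ⇒ C_A = (S·k₂/k₁)^(1/(-1.5)).
= (0.538×0.234/0.748)^(-0.6667) = (0.1683)^(-0.6667) = 3.28 mol·L⁻¹.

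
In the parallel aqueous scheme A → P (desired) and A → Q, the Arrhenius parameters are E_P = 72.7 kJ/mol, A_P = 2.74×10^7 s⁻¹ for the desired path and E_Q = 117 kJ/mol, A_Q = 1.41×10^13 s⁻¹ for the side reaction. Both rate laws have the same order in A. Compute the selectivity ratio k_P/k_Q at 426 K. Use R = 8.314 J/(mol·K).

0.526

With equal orders, S_{P/Q} = k_P/k_Q = (A_P/A_Q)·exp[(E_Q−E_P)/(RT)].
(E_Q−E_P)/(RT) = (117−72.7)×10³/(8.314×426) = 44300/3542 = 12.51.
k_P/k_Q = (2.74×10^7/1.41×10^13)·exp(12.51) = 1.943×10^-6 × 2.705×10^5 = 0.526.
Since E_P < E_Q, lowering the temperature improves selectivity toward P.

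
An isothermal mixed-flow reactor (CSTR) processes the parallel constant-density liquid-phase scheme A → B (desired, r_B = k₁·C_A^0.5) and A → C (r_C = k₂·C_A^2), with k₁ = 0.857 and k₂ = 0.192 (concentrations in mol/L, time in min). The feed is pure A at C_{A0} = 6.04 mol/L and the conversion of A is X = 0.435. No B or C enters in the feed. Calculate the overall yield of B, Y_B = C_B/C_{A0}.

Exit C_A = C_{A0}(1−X) = 6.04×0.565 = 3.413 mol/L.
A CSTR operates uniformly at the exit composition, giving r_B = 1.583 and r_C = 2.236 (each k·C_A^n at C_A = 3.413).
Fraction of consumed A going to B: r_B/(r_B+r_C) = 0.4145.
C_B = 0.4145·C_{A0}·X = 0.4145×6.04×0.435 = 1.09 mol/L; Y_B = C_B/C_{A0} = 0.180.

0.180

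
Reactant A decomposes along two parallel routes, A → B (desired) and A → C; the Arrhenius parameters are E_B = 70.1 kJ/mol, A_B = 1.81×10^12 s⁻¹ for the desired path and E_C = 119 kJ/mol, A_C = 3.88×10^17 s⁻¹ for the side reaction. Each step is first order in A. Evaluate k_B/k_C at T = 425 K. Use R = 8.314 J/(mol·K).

4.78

With equal orders, S_{B/C} = k_B/k_C = (A_B/A_C)·exp[(E_C−E_B)/(RT)].
(E_C−E_B)/(RT) = (119−70.1)×10³/(8.314×425) = 48900/3533 = 13.84.
k_B/k_C = (1.81×10^12/3.88×10^17)·exp(13.84) = 4.665×10^-6 × 1.024×10^6 = 4.78.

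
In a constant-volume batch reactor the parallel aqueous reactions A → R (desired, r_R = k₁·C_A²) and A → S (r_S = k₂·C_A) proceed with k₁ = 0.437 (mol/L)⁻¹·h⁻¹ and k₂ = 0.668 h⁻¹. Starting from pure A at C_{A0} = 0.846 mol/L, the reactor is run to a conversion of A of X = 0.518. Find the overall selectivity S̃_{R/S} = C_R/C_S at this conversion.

C_A = C_{A0}(1−X) = 0.4078 mol/L.
Along a PFR/batch, dC_S/dC_A = −r_S/(r_R+r_S) = −k₂/(k₂+k₁·C_A).
Integrating from C_{A0} to C_A: C_S = (0.668/0.437)·ln[(0.668+0.437·0.846)/(0.668+0.437·0.408)] = 1.529·ln(1.038/0.8462) = 0.3119 mol/L.
Then C_R = (C_{A0}−C_A) − C_S = 0.4382 − 0.3119 = 0.1264 mol/L.
S̃_{R/S} = C_R/C_S = 0.1264/0.3119 = 0.405.

0.405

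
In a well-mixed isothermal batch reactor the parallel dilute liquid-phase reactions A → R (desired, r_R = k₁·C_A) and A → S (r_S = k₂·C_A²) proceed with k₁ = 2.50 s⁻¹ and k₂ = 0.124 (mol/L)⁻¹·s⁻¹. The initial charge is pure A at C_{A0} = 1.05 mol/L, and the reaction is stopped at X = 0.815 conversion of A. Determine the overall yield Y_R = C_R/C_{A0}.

0.791

C_A = C_{A0}(1−X) = 0.1943 mol/L.
Along a PFR/batch, dC_R/dC_A = −r_R/(r_R+r_S) = −k₁/(k₁+k₂·C_A).
Integrating from C_{A0} to C_A: C_R = (2.50/0.124)·ln[(2.50+0.124·1.05)/(2.50+0.124·0.194)] = 20.16·ln(2.630/2.524) = 0.8303 mol/L.
Y_R = C_R/C_{A0} = 0.8303/1.05 = 0.791.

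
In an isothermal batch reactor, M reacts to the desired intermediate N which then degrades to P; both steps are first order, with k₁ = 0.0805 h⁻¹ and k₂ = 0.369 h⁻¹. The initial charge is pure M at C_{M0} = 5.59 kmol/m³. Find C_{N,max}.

0.797 kmol/m³

Evaluating C_N at t_opt = ln(k₂/k₁)/(k₂−k₁) gives C_{N,max}/C_{M0} = (k₁/k₂)^[k₂/(k₂−k₁)].
= (0.0805/0.369)^(0.369/(0.369−0.0805)) = (0.2182)^(1.279) = 0.1426.
C_{N,max} = 0.1426×5.59 = 0.797 kmol/m³.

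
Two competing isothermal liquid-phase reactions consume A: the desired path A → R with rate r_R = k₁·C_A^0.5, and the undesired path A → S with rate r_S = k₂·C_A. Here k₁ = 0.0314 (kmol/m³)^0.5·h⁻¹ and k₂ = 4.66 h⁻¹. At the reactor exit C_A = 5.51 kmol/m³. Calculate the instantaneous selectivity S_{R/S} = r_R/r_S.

S_{R/S} = r_R/r_S = (k₁·C_A^0.5)/(k₂·C_A) = (k₁/k₂)·C_A^-0.5.
= (0.0314×5.510^0.5) / (4.66×5.510) = 0.07371/25.68 = 0.00287.

0.00287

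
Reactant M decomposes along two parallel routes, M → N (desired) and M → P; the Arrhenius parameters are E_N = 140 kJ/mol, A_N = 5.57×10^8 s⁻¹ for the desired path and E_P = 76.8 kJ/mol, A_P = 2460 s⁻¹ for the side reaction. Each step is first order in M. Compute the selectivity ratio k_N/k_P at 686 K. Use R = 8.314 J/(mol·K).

3.49

Since both paths have the same order in M, the concentration cancels and S_{N/P} = k_N/k_P = (A_N/A_P)·exp[(E_P−E_N)/(RT)].
(E_P−E_N)/(RT) = (76.8−140)×10³/(8.314×686) = -63200/5703 = -11.08.
k_N/k_P = (5.57×10^8/2460)·exp(-11.08) = 2.264×10^5 × 1.540×10^-5 = 3.49.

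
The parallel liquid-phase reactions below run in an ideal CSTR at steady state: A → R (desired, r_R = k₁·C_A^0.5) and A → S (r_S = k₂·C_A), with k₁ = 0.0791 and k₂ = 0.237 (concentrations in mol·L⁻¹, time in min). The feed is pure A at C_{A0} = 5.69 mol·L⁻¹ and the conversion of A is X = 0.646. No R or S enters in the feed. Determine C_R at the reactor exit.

0.700 mol·L⁻¹

Exit C_A = C_{A0}(1−X) = 5.69×0.354 = 2.014 mol·L⁻¹.
In a CSTR the entire volume is at exit conditions, so r_R = 0.0791×2.014^0.5 = 0.1123 and r_S = 0.237×2.014 = 0.4774.
Fraction of consumed A going to R: r_R/(r_R+r_S) = 0.1904.
C_R = 0.1904·C_{A0}·X = 0.1904×5.69×0.646 = 0.700 mol·L⁻¹.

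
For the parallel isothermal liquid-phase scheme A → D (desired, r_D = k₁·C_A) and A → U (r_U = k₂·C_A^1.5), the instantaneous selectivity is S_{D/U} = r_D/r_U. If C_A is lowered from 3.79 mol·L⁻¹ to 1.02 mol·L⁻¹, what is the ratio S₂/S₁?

S_{D/U} = (k₁/k₂)·C_A^-0.5, so S₂/S₁ = (C_{A,2}/C_{A,1})^-0.5.
= (1.02/3.79)^(-0.5) = (0.2691)^(-0.5) = 1.93.

1.93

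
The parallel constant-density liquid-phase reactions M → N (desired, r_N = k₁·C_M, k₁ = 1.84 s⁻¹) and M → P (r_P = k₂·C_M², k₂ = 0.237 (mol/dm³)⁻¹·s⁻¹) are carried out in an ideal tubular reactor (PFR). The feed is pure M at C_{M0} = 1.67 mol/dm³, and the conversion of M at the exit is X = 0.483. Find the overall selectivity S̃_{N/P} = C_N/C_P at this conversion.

6.16

C_M = C_{M0}(1−X) = 0.8634 mol/dm³.
Along a PFR/batch, dC_N/dC_M = −r_N/(r_N+r_P) = −k₁/(k₁+k₂·C_M).
Integrating from C_{M0} to C_M: C_N = (1.84/0.237)·ln[(1.84+0.237·1.67)/(1.84+0.237·0.863)] = 7.764·ln(2.236/2.045) = 0.6939 mol/dm³.
C_P = (C_{M0}−C_M)−C_N = 0.1127 mol/dm³; S̃_{N/P} = 0.6939/0.1127 = 6.16.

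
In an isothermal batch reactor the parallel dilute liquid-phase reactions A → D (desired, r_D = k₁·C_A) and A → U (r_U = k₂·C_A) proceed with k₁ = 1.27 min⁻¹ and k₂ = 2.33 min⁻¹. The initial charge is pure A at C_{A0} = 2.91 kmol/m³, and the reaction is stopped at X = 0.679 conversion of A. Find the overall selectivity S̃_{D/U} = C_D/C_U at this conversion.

C_A = C_{A0}(1−X) = 0.9341 kmol/m³.
Both paths are first order in A, so the instantaneous fraction to D is constant: dC_D/d(−C_A) = k₁/(k₁+k₂) = 0.3528.
C_D = 0.3528·(C_{A0}−C_A) = 0.3528×1.976 = 0.697 kmol/m³.
C_U = (C_{A0}−C_A)−C_D = 1.279 kmol/m³; S̃_{D/U} = 0.6971/1.279 = 0.545.

0.545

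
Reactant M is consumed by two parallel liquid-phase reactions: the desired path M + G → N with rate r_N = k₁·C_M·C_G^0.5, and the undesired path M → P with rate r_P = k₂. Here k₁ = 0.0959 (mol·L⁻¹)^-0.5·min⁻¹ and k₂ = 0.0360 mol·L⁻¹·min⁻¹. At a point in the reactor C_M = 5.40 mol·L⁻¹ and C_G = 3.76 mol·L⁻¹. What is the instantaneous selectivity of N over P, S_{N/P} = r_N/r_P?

S_{N/P} = r_N/r_P = (k₁·C_M·C_G^0.5)/(k₂) = (k₁/k₂)·C_M·C_G^0.5.
= (0.0959×5.400×3.760^0.5) / (0.0360) = 1.004/0.03600 = 27.9.
Since the desired path is higher order in M, keeping C_M high (PFR or concentrated feed) favours N.

27.9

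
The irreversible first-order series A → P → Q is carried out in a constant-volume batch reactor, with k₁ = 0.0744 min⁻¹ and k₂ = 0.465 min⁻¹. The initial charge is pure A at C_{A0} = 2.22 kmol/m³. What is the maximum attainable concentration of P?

0.251 kmol/m³

At the optimum, C_{P,max}/C_{A0} = (k₁/k₂)^[k₂/(k₂−k₁)].
= (0.0744/0.465)^(0.465/(0.465−0.0744)) = (0.1600)^(1.190) = 0.1129.
C_{P,max} = 0.1129×2.22 = 0.251 kmol/m³.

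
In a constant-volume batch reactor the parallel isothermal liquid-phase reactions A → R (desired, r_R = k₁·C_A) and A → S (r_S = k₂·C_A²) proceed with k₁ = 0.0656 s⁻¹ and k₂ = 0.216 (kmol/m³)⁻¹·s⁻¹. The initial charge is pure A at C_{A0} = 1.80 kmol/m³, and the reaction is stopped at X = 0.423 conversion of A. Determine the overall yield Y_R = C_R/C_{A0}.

C_A = C_{A0}(1−X) = 1.039 kmol/m³.
Along a PFR/batch, dC_R/dC_A = −r_R/(r_R+r_S) = −k₁/(k₁+k₂·C_A).
Integrating from C_{A0} to C_A: C_R = (0.0656/0.216)·ln[(0.0656+0.216·1.80)/(0.0656+0.216·1.04)] = 0.3037·ln(0.4544/0.2899) = 0.1365 kmol/m³.
Y_R = C_R/C_{A0} = 0.1365/1.80 = 0.0758.

0.0758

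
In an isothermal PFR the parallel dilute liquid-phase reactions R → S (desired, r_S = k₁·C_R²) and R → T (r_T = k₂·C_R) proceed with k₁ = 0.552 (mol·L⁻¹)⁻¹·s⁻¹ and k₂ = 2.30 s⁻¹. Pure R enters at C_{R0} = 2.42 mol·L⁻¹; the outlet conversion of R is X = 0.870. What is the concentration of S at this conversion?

0.501 mol·L⁻¹

C_R = C_{R0}(1−X) = 0.3146 mol·L⁻¹.
Along a PFR/batch, dC_T/dC_R = −r_T/(r_S+r_T) = −k₂/(k₂+k₁·C_R).
Integrating from C_{R0} to C_R: C_T = (2.30/0.552)·ln[(2.30+0.552·2.42)/(2.30+0.552·0.315)] = 4.167·ln(3.636/2.474) = 1.605 mol·L⁻¹.
Then C_S = (C_{R0}−C_R) − C_T = 2.105 − 1.605 = 0.5006 mol·L⁻¹.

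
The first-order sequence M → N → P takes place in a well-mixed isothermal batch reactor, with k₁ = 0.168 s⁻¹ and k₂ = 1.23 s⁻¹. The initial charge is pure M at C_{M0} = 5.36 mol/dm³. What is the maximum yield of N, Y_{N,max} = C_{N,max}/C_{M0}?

At the optimum, C_{N,max}/C_{M0} = (k₁/k₂)^[k₂/(k₂−k₁)].
= (0.168/1.23)^(1.23/(1.23−0.168)) = (0.1366)^(1.158) = 0.09969.

0.0997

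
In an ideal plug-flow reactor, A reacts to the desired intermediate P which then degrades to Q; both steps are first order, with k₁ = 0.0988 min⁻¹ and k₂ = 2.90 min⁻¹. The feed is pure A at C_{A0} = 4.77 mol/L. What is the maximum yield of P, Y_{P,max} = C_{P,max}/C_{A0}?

0.0302

At the optimum, C_{P,max}/C_{A0} = (k₁/k₂)^[k₂/(k₂−k₁)].
= (0.0988/2.90)^(2.90/(2.90−0.0988)) = (0.03407)^(1.035) = 0.03024.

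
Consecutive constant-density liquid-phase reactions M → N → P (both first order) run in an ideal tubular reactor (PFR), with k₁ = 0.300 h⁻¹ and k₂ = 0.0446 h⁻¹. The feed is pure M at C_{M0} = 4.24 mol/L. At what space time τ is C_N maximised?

The intermediate peaks when r₁ = r₂, i.e. k₁e^(−k₁τ) = k₂e^(−k₂τ), giving τ_opt = ln(k₂/k₁)/(k₂−k₁).
= ln(0.0446/0.300)/(0.0446−0.300) = ln(0.1487)/-0.2554 = -1.906/-0.2554 = 7.46 h.

7.46 h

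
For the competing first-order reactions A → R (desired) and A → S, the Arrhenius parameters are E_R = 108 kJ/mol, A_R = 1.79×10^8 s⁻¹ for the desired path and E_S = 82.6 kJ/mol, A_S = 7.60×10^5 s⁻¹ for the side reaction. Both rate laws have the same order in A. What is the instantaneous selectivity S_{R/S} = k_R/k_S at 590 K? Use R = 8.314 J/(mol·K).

With equal orders, S_{R/S} = k_R/k_S = (A_R/A_S)·exp[(E_S−E_R)/(RT)].
(E_S−E_R)/(RT) = (82.6−108)×10³/(8.314×590) = -25400/4905 = -5.178.
k_R/k_S = (1.79×10^8/7.60×10^5)·exp(-5.178) = 235.5 × 0.005639 = 1.33.
Since E_R > E_S, raising the temperature improves selectivity toward R.

1.33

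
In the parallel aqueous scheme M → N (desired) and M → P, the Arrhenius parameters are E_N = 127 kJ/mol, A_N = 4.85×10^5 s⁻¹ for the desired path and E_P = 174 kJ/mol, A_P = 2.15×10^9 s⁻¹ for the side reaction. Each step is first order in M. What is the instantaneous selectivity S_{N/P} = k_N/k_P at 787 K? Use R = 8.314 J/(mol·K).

0.297

k_N/k_P = (A_N/A_P)·exp[−(E_N−E_P)/(RT)] = (A_N/A_P)·exp[(E_P−E_N)/(RT)].
(E_P−E_N)/(RT) = (174−127)×10³/(8.314×787) = 47000/6543 = 7.183.
k_N/k_P = (4.85×10^5/2.15×10^9)·exp(7.183) = 2.256×10^-4 × 1317 = 0.297.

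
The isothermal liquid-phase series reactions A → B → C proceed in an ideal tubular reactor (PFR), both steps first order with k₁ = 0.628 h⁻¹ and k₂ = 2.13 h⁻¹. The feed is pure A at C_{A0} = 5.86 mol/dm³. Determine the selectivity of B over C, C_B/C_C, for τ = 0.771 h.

The intermediate concentration in a first-order A→B→C sequence is C_B = k₁C_{A0}(e^(−k₁τ) − e^(−k₂τ))/(k₂−k₁).
e^(−k₁τ) = e^(−0.628×0.771) = e^(−0.4842) = 0.6162; e^(−k₂τ) = e^(−1.642) = 0.1935.
C_B = 0.628×5.86/(2.13−0.628) × (0.6162−0.1935) = 2.450×0.4226 = 1.036 mol/dm³.
C_A = C_{A0}e^(−k₁τ) = 3.611 mol/dm³, so C_C = C_{A0}−C_A−C_B = 1.214 mol/dm³; C_B/C_C = 0.853.

0.853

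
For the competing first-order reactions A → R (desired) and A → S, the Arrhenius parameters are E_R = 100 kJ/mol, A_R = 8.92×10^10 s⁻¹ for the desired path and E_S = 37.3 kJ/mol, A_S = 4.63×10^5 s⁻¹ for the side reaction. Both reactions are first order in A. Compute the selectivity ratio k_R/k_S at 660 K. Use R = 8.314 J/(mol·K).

2.10

Since both paths have the same order in A, the concentration cancels and S_{R/S} = k_R/k_S = (A_R/A_S)·exp[(E_S−E_R)/(RT)].
(E_S−E_R)/(RT) = (37.3−100)×10³/(8.314×660) = -62700/5487 = -11.43.
k_R/k_S = (8.92×10^10/4.63×10^5)·exp(-11.43) = 1.927×10^5 × 1.090×10^-5 = 2.10.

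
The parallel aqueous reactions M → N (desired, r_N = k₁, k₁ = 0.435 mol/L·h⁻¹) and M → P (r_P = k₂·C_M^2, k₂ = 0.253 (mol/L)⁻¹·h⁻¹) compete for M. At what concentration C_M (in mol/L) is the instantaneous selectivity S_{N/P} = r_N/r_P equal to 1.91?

S_{N/P} = (k₁/k₂)·C_M^-2 ⇒ C_M = (S·k₂/k₁)^(-0.5).
= (1.91×0.253/0.435)^(-0.5) = (1.111)^(-0.5) = 0.949 mol/L.

0.949 mol/L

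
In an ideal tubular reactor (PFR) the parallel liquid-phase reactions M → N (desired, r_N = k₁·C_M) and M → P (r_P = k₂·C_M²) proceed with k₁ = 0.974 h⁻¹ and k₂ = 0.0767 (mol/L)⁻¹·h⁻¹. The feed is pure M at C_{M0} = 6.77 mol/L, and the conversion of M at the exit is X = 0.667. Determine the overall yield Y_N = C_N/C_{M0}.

C_M = C_{M0}(1−X) = 2.254 mol/L.
Along a PFR/batch, dC_N/dC_M = −r_N/(r_N+r_P) = −k₁/(k₁+k₂·C_M).
Integrating from C_{M0} to C_M: C_N = (0.974/0.0767)·ln[(0.974+0.0767·6.77)/(0.974+0.0767·2.25)] = 12.70·ln(1.493/1.147) = 3.351 mol/L.
Y_N = C_N/C_{M0} = 3.351/6.77 = 0.495.

0.495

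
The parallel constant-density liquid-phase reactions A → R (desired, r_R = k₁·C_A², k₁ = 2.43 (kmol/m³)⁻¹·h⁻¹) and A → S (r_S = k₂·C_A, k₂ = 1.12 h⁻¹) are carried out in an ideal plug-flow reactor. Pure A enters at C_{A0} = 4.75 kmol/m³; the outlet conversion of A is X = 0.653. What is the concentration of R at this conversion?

2.68 kmol/m³

C_A = C_{A0}(1−X) = 1.648 kmol/m³.
Along a PFR/batch, dC_S/dC_A = −r_S/(r_R+r_S) = −k₂/(k₂+k₁·C_A).
Integrating from C_{A0} to C_A: C_S = (1.12/2.43)·ln[(1.12+2.43·4.75)/(1.12+2.43·1.65)] = 0.4609·ln(12.66/5.125) = 0.4169 kmol/m³.
Then C_R = (C_{A0}−C_A) − C_S = 3.102 − 0.4169 = 2.685 kmol/m³.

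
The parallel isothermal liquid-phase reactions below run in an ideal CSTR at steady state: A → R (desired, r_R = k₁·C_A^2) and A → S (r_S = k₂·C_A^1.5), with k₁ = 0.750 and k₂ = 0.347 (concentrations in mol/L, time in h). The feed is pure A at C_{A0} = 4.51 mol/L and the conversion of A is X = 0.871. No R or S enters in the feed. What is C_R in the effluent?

2.45 mol/L

Exit C_A = C_{A0}(1−X) = 4.51×0.129 = 0.5818 mol/L.
Rates in a CSTR are evaluated at the outlet concentration: r_R = 0.750×0.5818^2 = 0.2539, r_S = 0.347×0.5818^1.5 = 0.1540.
Fraction of consumed A going to R: r_R/(r_R+r_S) = 0.6224.
C_R = 0.6224·C_{A0}·X = 0.6224×4.51×0.871 = 2.45 mol/L.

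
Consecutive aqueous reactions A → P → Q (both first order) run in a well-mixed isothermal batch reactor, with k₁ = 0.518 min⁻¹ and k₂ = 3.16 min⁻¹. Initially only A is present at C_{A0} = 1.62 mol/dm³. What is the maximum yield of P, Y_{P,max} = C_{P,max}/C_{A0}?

For a first-order series the maximum intermediate yield is C_{P,max}/C_{A0} = (k₁/k₂)^[k₂/(k₂−k₁)].
= (0.518/3.16)^(3.16/(3.16−0.518)) = (0.1639)^(1.196) = 0.1150.

0.115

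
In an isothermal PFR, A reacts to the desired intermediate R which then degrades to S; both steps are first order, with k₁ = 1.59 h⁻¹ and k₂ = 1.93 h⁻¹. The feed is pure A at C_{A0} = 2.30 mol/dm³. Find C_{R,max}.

0.766 mol/dm³

At the optimum, C_{R,max}/C_{A0} = (k₁/k₂)^[k₂/(k₂−k₁)].
= (1.59/1.93)^(1.93/(1.93−1.59)) = (0.8238)^(5.676) = 0.3329.
C_{R,max} = 0.3329×2.30 = 0.766 mol/dm³.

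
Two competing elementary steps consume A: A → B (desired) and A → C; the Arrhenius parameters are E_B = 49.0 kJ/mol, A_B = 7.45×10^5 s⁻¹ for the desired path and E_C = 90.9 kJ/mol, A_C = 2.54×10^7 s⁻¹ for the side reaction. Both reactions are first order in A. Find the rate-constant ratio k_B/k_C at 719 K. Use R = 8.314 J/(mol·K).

Since both paths have the same order in A, the concentration cancels and S_{B/C} = k_B/k_C = (A_B/A_C)·exp[(E_C−E_B)/(RT)].
(E_C−E_B)/(RT) = (90.9−49.0)×10³/(8.314×719) = 41900/5978 = 7.009.
k_B/k_C = (7.45×10^5/2.54×10^7)·exp(7.009) = 0.02933 × 1107 = 32.5.

32.5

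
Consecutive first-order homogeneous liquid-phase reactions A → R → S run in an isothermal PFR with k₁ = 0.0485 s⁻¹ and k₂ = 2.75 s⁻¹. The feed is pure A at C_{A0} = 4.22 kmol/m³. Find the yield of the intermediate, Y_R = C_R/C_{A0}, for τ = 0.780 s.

0.0152

For first-order series with pure A initially, C_R(τ) = k₁C_{A0}/(k₂−k₁)·(e^(−k₁τ) − e^(−k₂τ)).
e^(−k₁τ) = e^(−0.0485×0.780) = e^(−0.03783) = 0.9629; e^(−k₂τ) = e^(−2.145) = 0.1171.
C_R = 0.0485×4.22/(2.75−0.0485) × (0.9629−0.1171) = 0.07576×0.8458 = 0.06408 kmol/m³.
Y_R = C_R/C_{A0} = 0.06408/4.22 = 0.0152.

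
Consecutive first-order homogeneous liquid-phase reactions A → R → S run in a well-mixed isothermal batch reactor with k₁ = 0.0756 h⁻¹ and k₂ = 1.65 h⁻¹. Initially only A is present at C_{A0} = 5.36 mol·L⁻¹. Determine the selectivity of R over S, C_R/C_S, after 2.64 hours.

Solving the coupled first-order balances gives C_R(t) = [k₁/(k₂−k₁)]·C_{A0}·(e^(−k₁t) − e^(−k₂t)).
e^(−k₁t) = e^(−0.0756×2.64) = e^(−0.1996) = 0.8191; e^(−k₂t) = e^(−4.356) = 0.01283.
C_R = 0.0756×5.36/(1.65−0.0756) × (0.8191−0.01283) = 0.2574×0.8062 = 0.2075 mol·L⁻¹.
C_A = C_{A0}e^(−k₁t) = 4.390 mol·L⁻¹, so C_S = C_{A0}−C_A−C_R = 0.7623 mol·L⁻¹; C_R/C_S = 0.272.

0.272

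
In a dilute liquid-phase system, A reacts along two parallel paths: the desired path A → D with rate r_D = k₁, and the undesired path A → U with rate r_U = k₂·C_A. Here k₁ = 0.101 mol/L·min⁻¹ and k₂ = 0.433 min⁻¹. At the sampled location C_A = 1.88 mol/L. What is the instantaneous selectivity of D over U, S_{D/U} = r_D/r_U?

S_{D/U} = r_D/r_U = (k₁)/(k₂·C_A) = (k₁/k₂)·C_A⁻¹.
= (0.101) / (0.433×1.880) = 0.1010/0.8140 = 0.124.
The undesired path is higher order in A, so low C_A (CSTR or dilute feed) favours D.

0.124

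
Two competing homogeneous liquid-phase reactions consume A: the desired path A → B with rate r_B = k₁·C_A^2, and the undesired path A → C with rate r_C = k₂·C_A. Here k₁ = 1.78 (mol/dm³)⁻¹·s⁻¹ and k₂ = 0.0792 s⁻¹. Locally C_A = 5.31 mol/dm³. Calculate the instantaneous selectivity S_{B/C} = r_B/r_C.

S_{B/C} = r_B/r_C = (k₁·C_A^2)/(k₂·C_A) = (k₁/k₂)·C_A.
= (1.78×5.310^2) / (0.0792×5.310) = 50.19/0.4206 = 119.
Since the desired path is higher order in A, keeping C_A high (PFR or concentrated feed) favours B.

119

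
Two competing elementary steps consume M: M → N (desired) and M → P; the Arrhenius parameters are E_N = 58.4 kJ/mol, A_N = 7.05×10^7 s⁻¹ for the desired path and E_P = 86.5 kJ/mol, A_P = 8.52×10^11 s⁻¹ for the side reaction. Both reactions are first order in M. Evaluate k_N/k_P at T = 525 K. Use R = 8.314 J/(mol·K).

k_N/k_P = (A_N/A_P)·exp[−(E_N−E_P)/(RT)] = (A_N/A_P)·exp[(E_P−E_N)/(RT)].
(E_P−E_N)/(RT) = (86.5−58.4)×10³/(8.314×525) = 28100/4365 = 6.438.
k_N/k_P = (7.05×10^7/8.52×10^11)·exp(6.438) = 8.275×10^-5 × 625.0 = 0.0517.
Since E_N < E_P, lowering the temperature improves selectivity toward N.

0.0517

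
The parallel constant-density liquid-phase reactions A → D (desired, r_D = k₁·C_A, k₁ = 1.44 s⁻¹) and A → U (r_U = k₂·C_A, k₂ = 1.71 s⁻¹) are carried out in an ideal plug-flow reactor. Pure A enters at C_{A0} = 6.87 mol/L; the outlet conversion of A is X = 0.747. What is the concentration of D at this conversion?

C_A = C_{A0}(1−X) = 1.738 mol/L.
Both paths are first order in A, so the instantaneous fraction to D is constant: dC_D/d(−C_A) = k₁/(k₁+k₂) = 0.4571.
C_D = 0.4571·(C_{A0}−C_A) = 0.4571×5.132 = 2.35 mol/L.

2.35 mol/L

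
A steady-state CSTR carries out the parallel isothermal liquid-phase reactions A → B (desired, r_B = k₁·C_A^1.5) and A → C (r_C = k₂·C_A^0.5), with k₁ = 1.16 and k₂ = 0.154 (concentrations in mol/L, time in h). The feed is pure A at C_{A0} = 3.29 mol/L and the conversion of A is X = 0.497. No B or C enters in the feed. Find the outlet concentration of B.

Exit C_A = C_{A0}(1−X) = 3.29×0.503 = 1.655 mol/L.
In a CSTR the entire volume is at exit conditions, so r_B = 1.16×1.655^1.5 = 2.469 and r_C = 0.154×1.655^0.5 = 0.1981.
Fraction of consumed A going to B: r_B/(r_B+r_C) = 0.9257.
C_B = 0.9257·C_{A0}·X = 0.9257×3.29×0.497 = 1.51 mol/L.

1.51 mol/L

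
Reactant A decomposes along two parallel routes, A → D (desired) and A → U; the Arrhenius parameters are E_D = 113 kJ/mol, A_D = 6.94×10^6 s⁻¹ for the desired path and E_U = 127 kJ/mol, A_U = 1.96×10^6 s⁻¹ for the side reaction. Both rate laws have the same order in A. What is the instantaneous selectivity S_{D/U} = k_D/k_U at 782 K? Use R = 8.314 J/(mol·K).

30.5

Since both paths have the same order in A, the concentration cancels and S_{D/U} = k_D/k_U = (A_D/A_U)·exp[(E_U−E_D)/(RT)].
(E_U−E_D)/(RT) = (127−113)×10³/(8.314×782) = 14000/6502 = 2.153.
k_D/k_U = (6.94×10^6/1.96×10^6)·exp(2.153) = 3.541 × 8.614 = 30.5.
Since E_D < E_U, lowering the temperature improves selectivity toward D.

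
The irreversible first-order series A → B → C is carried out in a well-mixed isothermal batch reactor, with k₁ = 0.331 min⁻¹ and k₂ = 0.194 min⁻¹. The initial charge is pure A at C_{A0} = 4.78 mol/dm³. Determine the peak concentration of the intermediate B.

Evaluating C_B at t_opt = ln(k₂/k₁)/(k₂−k₁) gives C_{B,max}/C_{A0} = (k₁/k₂)^[k₂/(k₂−k₁)].
= (0.331/0.194)^(0.194/(0.194−0.331)) = (1.706)^(-1.416) = 0.4693.
C_{B,max} = 0.4693×4.78 = 2.24 mol/dm³.

2.24 mol/dm³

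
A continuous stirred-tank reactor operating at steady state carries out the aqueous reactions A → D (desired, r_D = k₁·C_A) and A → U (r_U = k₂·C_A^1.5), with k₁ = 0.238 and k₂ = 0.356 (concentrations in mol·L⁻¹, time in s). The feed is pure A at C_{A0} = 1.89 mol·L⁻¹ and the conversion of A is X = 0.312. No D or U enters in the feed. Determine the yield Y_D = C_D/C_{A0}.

Exit C_A = C_{A0}(1−X) = 1.89×0.688 = 1.300 mol·L⁻¹.
A CSTR operates uniformly at the exit composition, giving r_D = 0.3095 and r_U = 0.5279 (each k·C_A^n at C_A = 1.300).
Fraction of consumed A going to D: r_D/(r_D+r_U) = 0.3696.
C_D = 0.3696·C_{A0}·X = 0.3696×1.89×0.312 = 0.218 mol·L⁻¹; Y_D = C_D/C_{A0} = 0.115.

0.115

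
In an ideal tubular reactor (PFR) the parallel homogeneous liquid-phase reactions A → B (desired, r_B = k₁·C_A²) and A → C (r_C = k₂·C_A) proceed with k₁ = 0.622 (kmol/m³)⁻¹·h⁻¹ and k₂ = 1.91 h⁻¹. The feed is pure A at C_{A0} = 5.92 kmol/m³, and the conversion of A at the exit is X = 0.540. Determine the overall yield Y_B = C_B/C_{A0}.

C_A = C_{A0}(1−X) = 2.723 kmol/m³.
Along a PFR/batch, dC_C/dC_A = −r_C/(r_B+r_C) = −k₂/(k₂+k₁·C_A).
Integrating from C_{A0} to C_A: C_C = (1.91/0.622)·ln[(1.91+0.622·5.92)/(1.91+0.622·2.72)] = 3.071·ln(5.592/3.604) = 1.349 kmol/m³.
Then C_B = (C_{A0}−C_A) − C_C = 3.197 − 1.349 = 1.848 kmol/m³.
Y_B = C_B/C_{A0} = 1.848/5.92 = 0.312.

0.312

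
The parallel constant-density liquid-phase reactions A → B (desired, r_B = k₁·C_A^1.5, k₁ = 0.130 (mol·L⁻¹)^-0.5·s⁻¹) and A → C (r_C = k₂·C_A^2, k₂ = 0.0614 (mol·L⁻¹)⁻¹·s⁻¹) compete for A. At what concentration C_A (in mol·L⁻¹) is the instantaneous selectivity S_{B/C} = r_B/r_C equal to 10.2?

S_{B/C} = (k₁/k₂)·C_A^-0.5 ⇒ C_A = (S·k₂/k₁)^(-2).
= (10.2×0.0614/0.130)^(-2) = (4.818)^(-2) = 0.0431 mol·L⁻¹.

0.0431 mol·L⁻¹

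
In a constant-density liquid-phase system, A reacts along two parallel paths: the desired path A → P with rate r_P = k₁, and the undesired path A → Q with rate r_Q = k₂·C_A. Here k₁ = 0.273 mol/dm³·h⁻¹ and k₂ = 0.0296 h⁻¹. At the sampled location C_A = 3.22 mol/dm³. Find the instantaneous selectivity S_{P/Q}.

S_{P/Q} = r_P/r_Q = (k₁)/(k₂·C_A) = (k₁/k₂)·C_A⁻¹.
= (0.273) / (0.0296×3.220) = 0.2730/0.09531 = 2.86.

2.86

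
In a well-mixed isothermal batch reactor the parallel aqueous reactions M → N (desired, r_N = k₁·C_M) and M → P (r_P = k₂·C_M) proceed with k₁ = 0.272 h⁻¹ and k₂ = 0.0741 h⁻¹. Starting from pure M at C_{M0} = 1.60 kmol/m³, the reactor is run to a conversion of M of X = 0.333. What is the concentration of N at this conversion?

0.419 kmol/m³

C_M = C_{M0}(1−X) = 1.067 kmol/m³.
Both paths are first order in M, so the instantaneous fraction to N is constant: dC_N/d(−C_M) = k₁/(k₁+k₂) = 0.7859.
C_N = 0.7859·(C_{M0}−C_M) = 0.7859×0.5328 = 0.419 kmol/m³.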